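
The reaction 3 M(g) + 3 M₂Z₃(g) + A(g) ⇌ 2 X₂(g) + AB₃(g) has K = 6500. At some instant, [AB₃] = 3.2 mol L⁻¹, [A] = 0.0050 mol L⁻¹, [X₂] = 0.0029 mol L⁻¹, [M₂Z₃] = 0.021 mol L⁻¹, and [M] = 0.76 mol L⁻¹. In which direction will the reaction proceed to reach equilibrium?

in the forward direction

Q = [X₂]²·[AB₃] / ([M]³·[M₂Z₃]³·[A]) = (0.0029)²·(3.2) / ((0.76)³·(0.021)³·(0.0050)) = 1300
Q = 1300 < K = 6500, so the forward reaction proceeds.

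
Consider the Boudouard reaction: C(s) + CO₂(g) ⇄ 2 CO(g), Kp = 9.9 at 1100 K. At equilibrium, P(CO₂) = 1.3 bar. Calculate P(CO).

P(CO) = 3.6 bar

(C is a pure solid — omitted from Kp.)
At equilibrium, Kp = P(CO)² / P(CO₂) = 9.9.
(P(CO))² / (1.3) = 9.9
P(CO)² = 12.9 ⇒ P(CO) = 3.6 bar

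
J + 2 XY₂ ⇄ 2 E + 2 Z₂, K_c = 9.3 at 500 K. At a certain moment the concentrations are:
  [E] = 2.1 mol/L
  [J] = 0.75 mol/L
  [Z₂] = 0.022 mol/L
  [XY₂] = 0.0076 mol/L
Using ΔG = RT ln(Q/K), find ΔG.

ΔG = 6.93 kJ/mol

Q_c = [E]²·[Z₂]² / ([J]·[XY₂]²) = (2.1)²·(0.022)² / ((0.75)·(0.0076)²) = 49.3
ΔG = RT ln(Q_c/K_c) = (8.314 J mol⁻¹ K⁻¹)(500 K) × ln(49.3/9.3)
   = (4.157 kJ/mol)(1.668) = 6.93 kJ/mol
ΔG > 0, so the forward reaction is non-spontaneous (proceeds in reverse).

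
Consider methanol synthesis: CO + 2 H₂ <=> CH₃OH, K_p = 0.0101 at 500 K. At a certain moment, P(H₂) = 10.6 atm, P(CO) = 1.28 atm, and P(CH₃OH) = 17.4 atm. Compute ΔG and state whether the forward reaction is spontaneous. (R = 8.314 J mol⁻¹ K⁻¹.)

ΔG = 10.3 kJ/mol; the forward reaction is non-spontaneous

Q_p = P(CH₃OH) / (P(CO)·P(H₂)²) = (17.4) / ((1.28)·(10.6)²) = 0.121
ΔG = RT ln(Q_p/K_p) = (8.314 J mol⁻¹ K⁻¹)(500 K) × ln(0.121/0.0101)
   = (4.157 kJ/mol)(2.483) = 10.3 kJ/mol
ΔG > 0, so the forward reaction is non-spontaneous (proceeds in reverse).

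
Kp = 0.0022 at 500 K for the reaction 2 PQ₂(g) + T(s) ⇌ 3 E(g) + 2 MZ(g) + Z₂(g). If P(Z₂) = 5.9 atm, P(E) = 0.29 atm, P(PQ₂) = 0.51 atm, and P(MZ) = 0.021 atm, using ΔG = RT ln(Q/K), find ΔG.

ΔG = -9.14 kJ/mol

(T is a pure solid — omitted from Qp.)
Qp = P(E)³·P(MZ)²·P(Z₂) / P(PQ₂)² = (0.29)³·(0.021)²·(5.9) / (0.51)² = 2.44×10⁻⁴
ΔG = RT ln(Qp/Kp) = (8.314 J mol⁻¹ K⁻¹)(500 K) × ln(2.44×10⁻⁴/0.0022)
   = (4.157 kJ/mol)(-2.199) = -9.14 kJ/mol
ΔG < 0, so the forward reaction is spontaneous (proceeds forward).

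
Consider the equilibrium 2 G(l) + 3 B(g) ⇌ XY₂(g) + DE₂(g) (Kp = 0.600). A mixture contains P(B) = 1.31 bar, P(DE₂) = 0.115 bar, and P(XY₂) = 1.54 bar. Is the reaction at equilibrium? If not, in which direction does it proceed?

(G is a pure liquid — omitted from Qp.)
Qp = P(XY₂)·P(DE₂) / P(B)³ = (1.54)·(0.115) / (1.31)³ = 0.0788
Qp = 0.0788 < Kp = 0.600, so the forward reaction proceeds.

to the right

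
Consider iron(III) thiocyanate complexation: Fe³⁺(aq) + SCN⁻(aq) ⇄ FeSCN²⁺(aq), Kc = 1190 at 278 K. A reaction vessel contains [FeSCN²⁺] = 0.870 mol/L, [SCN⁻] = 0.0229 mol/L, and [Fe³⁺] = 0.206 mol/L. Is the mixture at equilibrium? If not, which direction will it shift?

Qc = [FeSCN²⁺] / ([Fe³⁺]·[SCN⁻]) = (0.870) / ((0.206)·(0.0229)) = 184
Qc = 184 < Kc = 1190: net forward reaction.

no; Q < K, reaction proceeds forward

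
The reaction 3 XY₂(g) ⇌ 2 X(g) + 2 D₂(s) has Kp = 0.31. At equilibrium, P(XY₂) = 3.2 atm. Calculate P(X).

P(X) = 3.2 atm

(D₂ is a pure solid — omitted from Kp.)
At equilibrium, Kp = P(X)² / P(XY₂)³ = 0.31.
(P(X))² / (3.2)³ = 0.31
P(X)² = 10.2 ⇒ P(X) = 3.2 atm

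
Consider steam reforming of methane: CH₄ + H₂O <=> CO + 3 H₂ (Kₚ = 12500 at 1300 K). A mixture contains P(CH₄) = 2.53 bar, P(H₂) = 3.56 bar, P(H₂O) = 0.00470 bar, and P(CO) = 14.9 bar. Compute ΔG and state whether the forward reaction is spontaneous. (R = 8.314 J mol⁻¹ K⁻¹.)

Qₚ = P(CO)·P(H₂)³ / (P(CH₄)·P(H₂O)) = (14.9)·(3.56)³ / ((2.53)·(0.00470)) = 56500
ΔG = RT ln(Qₚ/Kₚ) = (8.314 J mol⁻¹ K⁻¹)(1300 K) × ln(56500/12500)
   = (10.81 kJ/mol)(1.509) = 16.3 kJ/mol
ΔG > 0, so the forward reaction is non-spontaneous (proceeds in reverse).

ΔG = 16.3 kJ/mol; the forward reaction is non-spontaneous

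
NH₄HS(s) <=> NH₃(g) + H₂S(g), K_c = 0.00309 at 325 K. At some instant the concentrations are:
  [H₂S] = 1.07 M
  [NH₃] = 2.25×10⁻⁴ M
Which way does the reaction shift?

(NH₄HS is a pure solid — omitted from Q_c.)
Q_c = [NH₃]·[H₂S] = (2.25×10⁻⁴)·(1.07) = 2.41×10⁻⁴
Q_c = 2.41×10⁻⁴ < K_c = 0.00309, so the forward reaction proceeds.

in the forward direction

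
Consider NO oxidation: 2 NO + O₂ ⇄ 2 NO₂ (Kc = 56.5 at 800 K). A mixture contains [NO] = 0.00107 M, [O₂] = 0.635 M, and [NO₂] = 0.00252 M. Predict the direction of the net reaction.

Qc = [NO₂]² / ([NO]²·[O₂]) = (0.00252)² / ((0.00107)²·(0.635)) = 8.73
Qc = 8.73 < Kc = 56.5, so the forward reaction proceeds.

to the right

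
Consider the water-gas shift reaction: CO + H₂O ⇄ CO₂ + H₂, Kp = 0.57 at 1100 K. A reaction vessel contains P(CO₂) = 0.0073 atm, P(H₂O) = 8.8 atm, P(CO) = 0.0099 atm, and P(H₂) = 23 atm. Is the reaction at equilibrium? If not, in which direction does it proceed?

reverse (toward reactants)

Qp = P(CO₂)·P(H₂) / (P(CO)·P(H₂O)) = (0.0073)·(23) / ((0.0099)·(8.8)) = 1.9
Qp = 1.9 > Kp = 0.57, so the reverse reaction proceeds.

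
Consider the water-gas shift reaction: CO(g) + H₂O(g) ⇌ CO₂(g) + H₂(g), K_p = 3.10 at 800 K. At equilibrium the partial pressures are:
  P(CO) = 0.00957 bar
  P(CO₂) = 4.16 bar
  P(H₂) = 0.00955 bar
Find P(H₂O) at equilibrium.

At equilibrium, K_p = P(CO₂)·P(H₂) / (P(CO)·P(H₂O)) = 3.10.
(4.16)·(0.00955) / ((0.00957)·(P(H₂O))) = 3.10
P(H₂O) = 1.34 bar

P(H₂O) = 1.34 bar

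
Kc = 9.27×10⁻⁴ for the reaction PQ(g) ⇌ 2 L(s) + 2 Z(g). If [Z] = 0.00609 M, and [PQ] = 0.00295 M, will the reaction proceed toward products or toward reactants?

reverse (toward reactants)

(L is a pure solid — omitted from Qc.)
Qc = [Z]² / [PQ] = (0.00609)² / (0.00295) = 0.0126
Qc = 0.0126 > Kc = 9.27×10⁻⁴, so the reverse reaction proceeds.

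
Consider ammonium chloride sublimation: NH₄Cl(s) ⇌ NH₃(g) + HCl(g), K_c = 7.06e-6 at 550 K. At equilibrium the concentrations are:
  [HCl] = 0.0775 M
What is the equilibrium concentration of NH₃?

(NH₄Cl is a pure solid — omitted from K_c.)
At equilibrium, K_c = [NH₃]·[HCl] = 7.06e-6.
([NH₃])·(0.0775) = 7.06e-6
[NH₃] = 9.11e-5 M

[NH₃] = 9.11e-5 M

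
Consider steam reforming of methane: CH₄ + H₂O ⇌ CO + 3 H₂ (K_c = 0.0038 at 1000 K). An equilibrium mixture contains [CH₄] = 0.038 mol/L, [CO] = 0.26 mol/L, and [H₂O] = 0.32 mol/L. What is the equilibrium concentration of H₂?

[H₂] = 0.056 mol/L

At equilibrium, K_c = [CO]·[H₂]³ / ([CH₄]·[H₂O]) = 0.0038.
(0.26)·([H₂])³ / ((0.038)·(0.32)) = 0.0038
[H₂]³ = 1.78e-4 ⇒ [H₂] = 0.056 mol/L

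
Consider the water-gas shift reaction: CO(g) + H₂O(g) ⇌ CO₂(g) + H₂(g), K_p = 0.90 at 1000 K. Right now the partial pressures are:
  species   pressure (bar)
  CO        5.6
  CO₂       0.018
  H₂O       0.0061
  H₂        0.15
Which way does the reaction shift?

Q_p = P(CO₂)·P(H₂) / (P(CO)·P(H₂O)) = (0.018)·(0.15) / ((5.6)·(0.0061)) = 0.079
Q_p = 0.079 < K_p = 0.90, so the forward reaction proceeds.

toward products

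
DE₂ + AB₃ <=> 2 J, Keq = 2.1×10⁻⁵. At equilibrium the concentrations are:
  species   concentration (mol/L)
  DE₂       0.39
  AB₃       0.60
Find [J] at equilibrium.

[J] = 0.0022 mol/L

At equilibrium, Keq = [J]² / ([DE₂]·[AB₃]) = 2.1×10⁻⁵.
([J])² / ((0.39)·(0.60)) = 2.1×10⁻⁵
[J]² = 4.91×10⁻⁶ ⇒ [J] = 0.0022 mol/L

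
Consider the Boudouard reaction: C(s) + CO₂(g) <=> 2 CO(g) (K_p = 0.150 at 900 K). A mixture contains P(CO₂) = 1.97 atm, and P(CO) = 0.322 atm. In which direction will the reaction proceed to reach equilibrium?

to the right

(C is a pure solid — omitted from Q_p.)
Q_p = P(CO)² / P(CO₂) = (0.322)² / (1.97) = 0.0526
Q_p = 0.0526 < K_p = 0.150, so the forward reaction proceeds.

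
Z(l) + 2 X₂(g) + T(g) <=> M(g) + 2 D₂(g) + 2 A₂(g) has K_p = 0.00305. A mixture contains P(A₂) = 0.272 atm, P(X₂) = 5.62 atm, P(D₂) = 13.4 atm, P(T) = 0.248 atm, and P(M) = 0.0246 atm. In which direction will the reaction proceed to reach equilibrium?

(Z is a pure liquid — omitted from Q_p.)
Q_p = P(M)·P(D₂)²·P(A₂)² / (P(X₂)²·P(T)) = (0.0246)·(13.4)²·(0.272)² / ((5.62)²·(0.248)) = 0.0417
Q_p = 0.0417 > K_p = 0.00305, so the reverse reaction proceeds.

toward reactants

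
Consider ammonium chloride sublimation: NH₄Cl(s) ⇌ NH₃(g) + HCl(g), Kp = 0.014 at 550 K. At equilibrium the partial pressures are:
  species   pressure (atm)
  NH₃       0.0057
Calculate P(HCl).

(NH₄Cl is a pure solid — omitted from Kp.)
At equilibrium, Kp = P(NH₃)·P(HCl) = 0.014.
(0.0057)·(P(HCl)) = 0.014
P(HCl) = 2.46 = 2.5 atm

P(HCl) = 2.5 atm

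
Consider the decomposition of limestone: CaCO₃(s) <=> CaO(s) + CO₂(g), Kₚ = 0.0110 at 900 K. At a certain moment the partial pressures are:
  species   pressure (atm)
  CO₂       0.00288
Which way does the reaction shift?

(CaCO₃, CaO are pure solids — omitted from Qₚ.)
Qₚ = P(CO₂) = 0.00288
Qₚ = 0.00288 < Kₚ = 0.0110, so the forward reaction proceeds.

in the forward direction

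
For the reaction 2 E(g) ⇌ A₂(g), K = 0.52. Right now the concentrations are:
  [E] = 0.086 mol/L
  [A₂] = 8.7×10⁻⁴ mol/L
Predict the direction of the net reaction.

Q = [A₂] / [E]² = (8.7×10⁻⁴) / (0.086)² = 0.12
Q = 0.12 < K = 0.52, so the forward reaction proceeds.

to the right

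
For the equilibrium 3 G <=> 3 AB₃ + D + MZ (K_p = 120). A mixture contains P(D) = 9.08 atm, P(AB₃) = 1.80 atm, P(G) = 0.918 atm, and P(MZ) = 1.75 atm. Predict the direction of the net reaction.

at equilibrium

Q_p = P(AB₃)³·P(D)·P(MZ) / P(G)³ = (1.80)³·(9.08)·(1.75) / (0.918)³ = 120
Q_p = 120 = K_p, so the system is already at equilibrium.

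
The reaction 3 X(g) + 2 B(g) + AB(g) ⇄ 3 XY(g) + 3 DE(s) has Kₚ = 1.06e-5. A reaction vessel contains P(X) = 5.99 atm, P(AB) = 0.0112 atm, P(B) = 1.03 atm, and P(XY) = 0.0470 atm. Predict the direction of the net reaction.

(DE is a pure solid — omitted from Qₚ.)
Qₚ = P(XY)³ / (P(X)³·P(B)²·P(AB)) = (0.0470)³ / ((5.99)³·(1.03)²·(0.0112)) = 4.07e-5
Qₚ = 4.07e-5 > Kₚ = 1.06e-5, so the reverse reaction proceeds.

in the reverse direction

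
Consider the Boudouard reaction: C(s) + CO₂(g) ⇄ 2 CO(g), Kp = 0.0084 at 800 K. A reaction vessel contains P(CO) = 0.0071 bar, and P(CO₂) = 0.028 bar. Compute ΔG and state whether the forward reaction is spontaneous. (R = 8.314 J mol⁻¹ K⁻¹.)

(C is a pure solid — omitted from Qp.)
Qp = P(CO)² / P(CO₂) = (0.0071)² / (0.028) = 0.00180
ΔG = RT ln(Qp/Kp) = (8.314 J mol⁻¹ K⁻¹)(800 K) × ln(0.00180/0.0084)
   = (6.651 kJ/mol)(-1.540) = -10.2 kJ/mol
ΔG < 0, so the forward reaction is spontaneous (proceeds forward).

ΔG = -10.2 kJ/mol; the forward reaction is spontaneous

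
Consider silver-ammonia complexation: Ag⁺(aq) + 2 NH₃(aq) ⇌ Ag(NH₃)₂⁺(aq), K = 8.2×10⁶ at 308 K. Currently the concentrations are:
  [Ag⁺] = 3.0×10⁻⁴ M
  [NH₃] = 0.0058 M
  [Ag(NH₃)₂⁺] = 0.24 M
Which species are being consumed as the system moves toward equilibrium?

Q = [Ag(NH₃)₂⁺] / ([Ag⁺]·[NH₃]²) = (0.24) / ((3.0×10⁻⁴)·(0.0058)²) = 2.4×10⁷
Q = 2.4×10⁷ > K = 8.2×10⁶: net reverse reaction.

Ag(NH₃)₂⁺ (products)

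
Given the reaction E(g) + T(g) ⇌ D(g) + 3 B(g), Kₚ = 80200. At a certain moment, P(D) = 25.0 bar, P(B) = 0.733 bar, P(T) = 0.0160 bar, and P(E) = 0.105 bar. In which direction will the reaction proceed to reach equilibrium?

Qₚ = P(D)·P(B)³ / (P(E)·P(T)) = (25.0)·(0.733)³ / ((0.105)·(0.0160)) = 5860
Qₚ = 5860 < Kₚ = 80200, so the forward reaction proceeds.

to the right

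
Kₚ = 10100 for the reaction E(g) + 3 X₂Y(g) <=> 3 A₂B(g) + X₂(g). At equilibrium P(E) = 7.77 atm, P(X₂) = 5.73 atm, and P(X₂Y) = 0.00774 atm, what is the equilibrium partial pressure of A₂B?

At equilibrium, Kₚ = P(A₂B)³·P(X₂) / (P(E)·P(X₂Y)³) = 10100.
(P(A₂B))³·(5.73) / ((7.77)·(0.00774)³) = 10100
P(A₂B)³ = 0.00635 ⇒ P(A₂B) = 0.185 atm

P(A₂B) = 0.185 atm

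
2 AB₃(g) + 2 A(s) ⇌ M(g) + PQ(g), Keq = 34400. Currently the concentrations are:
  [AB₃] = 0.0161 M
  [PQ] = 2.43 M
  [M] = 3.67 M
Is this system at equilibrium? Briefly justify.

(A is a pure solid — omitted from Q.)
Q = [M]·[PQ] / [AB₃]² = (3.67)·(2.43) / (0.0161)² = 34400
Q = 34400 = Keq; the system is at equilibrium.

yes, at equilibrium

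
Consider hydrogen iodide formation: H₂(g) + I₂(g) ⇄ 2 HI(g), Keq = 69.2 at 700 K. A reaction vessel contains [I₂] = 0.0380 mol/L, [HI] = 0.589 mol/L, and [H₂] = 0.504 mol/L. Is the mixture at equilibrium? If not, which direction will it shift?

Q = [HI]² / ([H₂]·[I₂]) = (0.589)² / ((0.504)·(0.0380)) = 18.1
Q = 18.1 < Keq = 69.2: net forward reaction.

no; Q < K, reaction proceeds forward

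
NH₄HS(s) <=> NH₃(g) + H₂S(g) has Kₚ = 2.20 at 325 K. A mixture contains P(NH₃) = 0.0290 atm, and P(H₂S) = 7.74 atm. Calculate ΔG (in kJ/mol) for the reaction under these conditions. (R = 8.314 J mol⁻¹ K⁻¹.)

(NH₄HS is a pure solid — omitted from Qₚ.)
Qₚ = P(NH₃)·P(H₂S) = (0.0290)·(7.74) = 0.224
ΔG = RT ln(Qₚ/Kₚ) = (8.314 J mol⁻¹ K⁻¹)(325 K) × ln(0.224/2.20)
   = (2.702 kJ/mol)(-2.285) = -6.17 kJ/mol
ΔG < 0, so the forward reaction is spontaneous (proceeds forward).

ΔG = -6.17 kJ/mol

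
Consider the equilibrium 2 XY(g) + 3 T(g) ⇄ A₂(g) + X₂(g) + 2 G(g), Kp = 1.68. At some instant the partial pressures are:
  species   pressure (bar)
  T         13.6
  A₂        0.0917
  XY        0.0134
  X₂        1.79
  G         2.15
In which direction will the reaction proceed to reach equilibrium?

Qp = P(A₂)·P(X₂)·P(G)² / (P(XY)²·P(T)³) = (0.0917)·(1.79)·(2.15)² / ((0.0134)²·(13.6)³) = 1.68
Qp = 1.68 = Kp, so the system is already at equilibrium.

no net change (already at equilibrium)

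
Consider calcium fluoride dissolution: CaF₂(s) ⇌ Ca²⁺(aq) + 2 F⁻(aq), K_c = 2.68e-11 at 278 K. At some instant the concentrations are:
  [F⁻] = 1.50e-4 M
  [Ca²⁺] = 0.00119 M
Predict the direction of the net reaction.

(CaF₂ is a pure solid — omitted from Q_c.)
Q_c = [Ca²⁺]·[F⁻]² = (0.00119)·(1.50e-4)² = 2.68e-11
Q_c = 2.68e-11 = K_c, so the system is already at equilibrium.

at equilibrium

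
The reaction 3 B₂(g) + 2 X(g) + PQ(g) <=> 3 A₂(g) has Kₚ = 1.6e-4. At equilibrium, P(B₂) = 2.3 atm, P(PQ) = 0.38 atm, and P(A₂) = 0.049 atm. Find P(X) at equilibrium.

At equilibrium, Kₚ = P(A₂)³ / (P(B₂)³·P(X)²·P(PQ)) = 1.6e-4.
(0.049)³ / ((2.3)³·(P(X))²·(0.38)) = 1.6e-4
P(X)² = 0.159 ⇒ P(X) = 0.40 atm

P(X) = 0.40 atm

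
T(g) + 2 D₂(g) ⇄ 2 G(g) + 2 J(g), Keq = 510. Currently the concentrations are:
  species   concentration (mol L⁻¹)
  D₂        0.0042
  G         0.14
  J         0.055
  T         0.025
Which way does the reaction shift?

in the forward direction

Q = [G]²·[J]² / ([T]·[D₂]²) = (0.14)²·(0.055)² / ((0.025)·(0.0042)²) = 130
Q = 130 < Keq = 510, so the forward reaction proceeds.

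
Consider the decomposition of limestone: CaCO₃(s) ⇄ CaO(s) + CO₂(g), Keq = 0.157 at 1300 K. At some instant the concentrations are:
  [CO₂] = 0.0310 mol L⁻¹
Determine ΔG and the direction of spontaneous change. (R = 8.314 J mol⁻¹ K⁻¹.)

(CaCO₃, CaO are pure solids — omitted from Q.)
Q = [CO₂] = 0.0310
ΔG = RT ln(Q/Keq) = (8.314 J mol⁻¹ K⁻¹)(1300 K) × ln(0.0310/0.157)
   = (10.81 kJ/mol)(-1.622) = -17.5 kJ/mol
ΔG < 0, so the forward reaction is spontaneous (proceeds forward).

ΔG = -17.5 kJ/mol; the forward reaction is spontaneous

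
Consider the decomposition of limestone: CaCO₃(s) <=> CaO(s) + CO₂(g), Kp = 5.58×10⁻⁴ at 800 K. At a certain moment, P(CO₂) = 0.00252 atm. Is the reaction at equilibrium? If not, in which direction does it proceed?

(CaCO₃, CaO are pure solids — omitted from Qp.)
Qp = P(CO₂) = 0.00252
Qp = 0.00252 > Kp = 5.58×10⁻⁴, so the reverse reaction proceeds.

to the left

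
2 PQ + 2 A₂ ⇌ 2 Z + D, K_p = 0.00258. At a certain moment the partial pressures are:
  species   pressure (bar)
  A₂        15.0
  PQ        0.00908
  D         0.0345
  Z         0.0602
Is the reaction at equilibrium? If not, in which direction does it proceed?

Q_p = P(Z)²·P(D) / (P(PQ)²·P(A₂)²) = (0.0602)²·(0.0345) / ((0.00908)²·(15.0)²) = 0.00674
Q_p = 0.00674 > K_p = 0.00258, so the reverse reaction proceeds.

reverse (toward reactants)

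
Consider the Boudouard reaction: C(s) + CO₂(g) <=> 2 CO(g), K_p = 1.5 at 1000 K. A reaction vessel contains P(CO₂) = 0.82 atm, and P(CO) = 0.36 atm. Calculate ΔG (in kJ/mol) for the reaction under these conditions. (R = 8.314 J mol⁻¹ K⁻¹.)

ΔG = -18.7 kJ/mol

(C is a pure solid — omitted from Q_p.)
Q_p = P(CO)² / P(CO₂) = (0.36)² / (0.82) = 0.158
ΔG = RT ln(Q_p/K_p) = (8.314 J mol⁻¹ K⁻¹)(1000 K) × ln(0.158/1.5)
   = (8.314 kJ/mol)(-2.251) = -18.7 kJ/mol
ΔG < 0, so the forward reaction is spontaneous (proceeds forward).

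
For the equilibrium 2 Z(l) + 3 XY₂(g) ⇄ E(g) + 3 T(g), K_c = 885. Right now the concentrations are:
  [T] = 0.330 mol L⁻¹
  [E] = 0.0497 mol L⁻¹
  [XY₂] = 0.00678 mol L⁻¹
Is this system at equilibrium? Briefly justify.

no; Q > K, reaction proceeds in reverse

(Z is a pure liquid — omitted from Q_c.)
Q_c = [E]·[T]³ / [XY₂]³ = (0.0497)·(0.330)³ / (0.00678)³ = 5730
Q_c = 5730 > K_c = 885: net reverse reaction.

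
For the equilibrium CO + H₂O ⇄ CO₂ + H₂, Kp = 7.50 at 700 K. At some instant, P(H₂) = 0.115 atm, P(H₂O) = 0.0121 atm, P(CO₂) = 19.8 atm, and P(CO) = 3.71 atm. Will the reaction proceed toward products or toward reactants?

in the reverse direction

Qp = P(CO₂)·P(H₂) / (P(CO)·P(H₂O)) = (19.8)·(0.115) / ((3.71)·(0.0121)) = 50.7
Qp = 50.7 > Kp = 7.50, so the reverse reaction proceeds.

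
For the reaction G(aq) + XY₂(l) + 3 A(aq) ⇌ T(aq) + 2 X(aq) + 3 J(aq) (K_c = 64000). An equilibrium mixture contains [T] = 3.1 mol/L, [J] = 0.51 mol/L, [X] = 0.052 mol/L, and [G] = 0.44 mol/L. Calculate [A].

(XY₂ is a pure liquid — omitted from K_c.)
At equilibrium, K_c = [T]·[X]²·[J]³ / ([G]·[A]³) = 64000.
(3.1)·(0.052)²·(0.51)³ / ((0.44)·([A])³) = 64000
[A]³ = 3.95e-8 ⇒ [A] = 0.0034 mol/L

[A] = 0.0034 mol/L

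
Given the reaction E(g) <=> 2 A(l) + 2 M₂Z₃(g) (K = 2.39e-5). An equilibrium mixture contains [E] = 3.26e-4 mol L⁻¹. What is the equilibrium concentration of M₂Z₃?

(A is a pure liquid — omitted from K.)
At equilibrium, K = [M₂Z₃]² / [E] = 2.39e-5.
([M₂Z₃])² / (3.26e-4) = 2.39e-5
[M₂Z₃]² = 7.79e-9 ⇒ [M₂Z₃] = 8.83e-5 mol L⁻¹

[M₂Z₃] = 8.83e-5 mol L⁻¹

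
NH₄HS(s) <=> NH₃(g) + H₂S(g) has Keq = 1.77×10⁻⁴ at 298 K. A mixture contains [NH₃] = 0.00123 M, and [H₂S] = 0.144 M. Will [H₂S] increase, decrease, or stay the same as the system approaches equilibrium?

stay the same

(NH₄HS is a pure solid — omitted from Q.)
Q = [NH₃]·[H₂S] = (0.00123)·(0.144) = 1.77×10⁻⁴
Q = 1.77×10⁻⁴ = Keq; the system is at equilibrium.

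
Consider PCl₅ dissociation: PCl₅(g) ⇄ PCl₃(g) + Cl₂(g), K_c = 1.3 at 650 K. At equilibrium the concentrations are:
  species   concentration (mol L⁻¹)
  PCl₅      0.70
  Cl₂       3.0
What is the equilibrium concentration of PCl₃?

At equilibrium, K_c = [PCl₃]·[Cl₂] / [PCl₅] = 1.3.
([PCl₃])·(3.0) / (0.70) = 1.3
[PCl₃] = 0.303 = 0.30 mol L⁻¹

[PCl₃] = 0.30 mol L⁻¹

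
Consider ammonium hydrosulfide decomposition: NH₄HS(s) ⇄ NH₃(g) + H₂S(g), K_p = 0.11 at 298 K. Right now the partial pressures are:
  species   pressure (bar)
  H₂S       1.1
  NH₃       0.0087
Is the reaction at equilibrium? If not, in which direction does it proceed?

forward (toward products)

(NH₄HS is a pure solid — omitted from Q_p.)
Q_p = P(NH₃)·P(H₂S) = (0.0087)·(1.1) = 0.0096
Q_p = 0.0096 < K_p = 0.11, so the forward reaction proceeds.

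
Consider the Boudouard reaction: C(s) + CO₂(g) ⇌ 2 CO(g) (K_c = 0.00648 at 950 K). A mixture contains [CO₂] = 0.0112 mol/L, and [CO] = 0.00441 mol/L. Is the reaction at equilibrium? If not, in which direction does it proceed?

forward (toward products)

(C is a pure solid — omitted from Q_c.)
Q_c = [CO]² / [CO₂] = (0.00441)² / (0.0112) = 0.00174
Q_c = 0.00174 < K_c = 0.00648, so the forward reaction proceeds.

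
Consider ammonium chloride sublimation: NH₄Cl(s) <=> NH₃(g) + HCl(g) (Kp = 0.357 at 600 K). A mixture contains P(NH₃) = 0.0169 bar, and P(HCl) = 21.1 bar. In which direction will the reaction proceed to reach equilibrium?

no net change (already at equilibrium)

(NH₄Cl is a pure solid — omitted from Qp.)
Qp = P(NH₃)·P(HCl) = (0.0169)·(21.1) = 0.357
Qp = 0.357 = Kp, so the system is already at equilibrium.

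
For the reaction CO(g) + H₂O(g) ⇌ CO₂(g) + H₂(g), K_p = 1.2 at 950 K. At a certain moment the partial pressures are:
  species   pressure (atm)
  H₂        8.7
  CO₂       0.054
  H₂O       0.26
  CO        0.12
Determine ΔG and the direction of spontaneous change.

Q_p = P(CO₂)·P(H₂) / (P(CO)·P(H₂O)) = (0.054)·(8.7) / ((0.12)·(0.26)) = 15.1
ΔG = RT ln(Q_p/K_p) = (8.314 J mol⁻¹ K⁻¹)(950 K) × ln(15.1/1.2)
   = (7.898 kJ/mol)(2.532) = 20.0 kJ/mol
ΔG > 0, so the forward reaction is non-spontaneous (proceeds in reverse).

ΔG = 20.0 kJ/mol; the forward reaction is non-spontaneous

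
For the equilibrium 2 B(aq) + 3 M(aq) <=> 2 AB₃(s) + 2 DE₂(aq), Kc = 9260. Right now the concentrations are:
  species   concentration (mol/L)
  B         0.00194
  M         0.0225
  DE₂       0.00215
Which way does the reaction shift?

reverse (toward reactants)

(AB₃ is a pure solid — omitted from Qc.)
Qc = [DE₂]² / ([B]²·[M]³) = (0.00215)² / ((0.00194)²·(0.0225)³) = 1.08×10⁵
Qc = 1.08×10⁵ > Kc = 9260, so the reverse reaction proceeds.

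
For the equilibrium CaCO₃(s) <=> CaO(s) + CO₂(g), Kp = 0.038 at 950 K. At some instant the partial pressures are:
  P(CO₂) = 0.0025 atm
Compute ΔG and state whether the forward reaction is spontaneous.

(CaCO₃, CaO are pure solids — omitted from Qp.)
Qp = P(CO₂) = 0.00250
ΔG = RT ln(Qp/Kp) = (8.314 J mol⁻¹ K⁻¹)(950 K) × ln(0.00250/0.038)
   = (7.898 kJ/mol)(-2.721) = -21.5 kJ/mol
ΔG < 0, so the forward reaction is spontaneous (proceeds forward).

ΔG = -21.5 kJ/mol; the forward reaction is spontaneous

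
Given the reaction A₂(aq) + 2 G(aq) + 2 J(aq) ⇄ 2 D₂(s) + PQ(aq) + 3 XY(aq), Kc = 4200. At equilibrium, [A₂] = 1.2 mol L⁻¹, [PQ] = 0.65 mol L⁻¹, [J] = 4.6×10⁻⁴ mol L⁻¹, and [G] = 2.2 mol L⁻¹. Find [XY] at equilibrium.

[XY] = 0.20 mol L⁻¹

(D₂ is a pure solid — omitted from Kc.)
At equilibrium, Kc = [PQ]·[XY]³ / ([A₂]·[G]²·[J]²) = 4200.
(0.65)·([XY])³ / ((1.2)·(2.2)²·(4.6×10⁻⁴)²) = 4200
[XY]³ = 0.00794 ⇒ [XY] = 0.20 mol L⁻¹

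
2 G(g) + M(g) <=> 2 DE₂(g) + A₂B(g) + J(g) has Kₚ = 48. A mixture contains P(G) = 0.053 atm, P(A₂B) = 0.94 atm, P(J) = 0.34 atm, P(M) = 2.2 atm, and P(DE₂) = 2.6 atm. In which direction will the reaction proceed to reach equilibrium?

Qₚ = P(DE₂)²·P(A₂B)·P(J) / (P(G)²·P(M)) = (2.6)²·(0.94)·(0.34) / ((0.053)²·(2.2)) = 350
Qₚ = 350 > Kₚ = 48, so the reverse reaction proceeds.

toward reactants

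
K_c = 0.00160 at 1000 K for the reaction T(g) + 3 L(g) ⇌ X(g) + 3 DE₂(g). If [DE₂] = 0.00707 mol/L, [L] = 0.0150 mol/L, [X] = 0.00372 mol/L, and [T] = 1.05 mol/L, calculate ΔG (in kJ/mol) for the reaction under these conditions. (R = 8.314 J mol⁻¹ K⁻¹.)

ΔG = -12.2 kJ/mol

Q_c = [X]·[DE₂]³ / ([T]·[L]³) = (0.00372)·(0.00707)³ / ((1.05)·(0.0150)³) = 3.71×10⁻⁴
ΔG = RT ln(Q_c/K_c) = (8.314 J mol⁻¹ K⁻¹)(1000 K) × ln(3.71×10⁻⁴/0.00160)
   = (8.314 kJ/mol)(-1.462) = -12.2 kJ/mol
ΔG < 0, so the forward reaction is spontaneous (proceeds forward).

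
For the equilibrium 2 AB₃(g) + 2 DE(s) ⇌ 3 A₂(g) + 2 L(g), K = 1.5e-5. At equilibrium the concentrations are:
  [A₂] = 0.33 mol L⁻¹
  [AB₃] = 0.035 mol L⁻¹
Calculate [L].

[L] = 7.2e-4 mol L⁻¹

(DE is a pure solid — omitted from K.)
At equilibrium, K = [A₂]³·[L]² / [AB₃]² = 1.5e-5.
(0.33)³·([L])² / (0.035)² = 1.5e-5
[L]² = 5.11e-7 ⇒ [L] = 7.2e-4 mol L⁻¹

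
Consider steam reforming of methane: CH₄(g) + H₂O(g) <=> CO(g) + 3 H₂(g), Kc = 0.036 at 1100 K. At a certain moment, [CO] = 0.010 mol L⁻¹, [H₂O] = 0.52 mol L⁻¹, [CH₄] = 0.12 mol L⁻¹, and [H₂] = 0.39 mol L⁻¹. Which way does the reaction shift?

in the forward direction

Qc = [CO]·[H₂]³ / ([CH₄]·[H₂O]) = (0.010)·(0.39)³ / ((0.12)·(0.52)) = 0.0095
Qc = 0.0095 < Kc = 0.036, so the forward reaction proceeds.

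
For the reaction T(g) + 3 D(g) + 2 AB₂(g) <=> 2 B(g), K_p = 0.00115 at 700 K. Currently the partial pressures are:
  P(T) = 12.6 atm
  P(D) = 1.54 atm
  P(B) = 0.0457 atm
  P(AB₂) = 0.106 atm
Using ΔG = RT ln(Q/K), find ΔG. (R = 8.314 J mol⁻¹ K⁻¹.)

ΔG = 7.31 kJ/mol

Q_p = P(B)² / (P(T)·P(D)³·P(AB₂)²) = (0.0457)² / ((12.6)·(1.54)³·(0.106)²) = 0.00404
ΔG = RT ln(Q_p/K_p) = (8.314 J mol⁻¹ K⁻¹)(700 K) × ln(0.00404/0.00115)
   = (5.820 kJ/mol)(1.256) = 7.31 kJ/mol
ΔG > 0, so the forward reaction is non-spontaneous (proceeds in reverse).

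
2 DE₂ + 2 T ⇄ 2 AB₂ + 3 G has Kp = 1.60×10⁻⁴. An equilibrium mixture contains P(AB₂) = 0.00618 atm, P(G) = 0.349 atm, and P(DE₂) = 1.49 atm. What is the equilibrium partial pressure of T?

At equilibrium, Kp = P(AB₂)²·P(G)³ / (P(DE₂)²·P(T)²) = 1.60×10⁻⁴.
(0.00618)²·(0.349)³ / ((1.49)²·(P(T))²) = 1.60×10⁻⁴
P(T)² = 0.00457 ⇒ P(T) = 0.0676 atm

P(T) = 0.0676 atm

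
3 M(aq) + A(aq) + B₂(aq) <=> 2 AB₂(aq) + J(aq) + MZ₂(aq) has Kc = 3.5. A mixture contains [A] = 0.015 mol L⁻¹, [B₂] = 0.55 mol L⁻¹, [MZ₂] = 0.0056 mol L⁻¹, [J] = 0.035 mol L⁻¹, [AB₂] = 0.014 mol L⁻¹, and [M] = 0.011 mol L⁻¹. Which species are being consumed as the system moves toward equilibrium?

none (at equilibrium)

Qc = [AB₂]²·[J]·[MZ₂] / ([M]³·[A]·[B₂]) = (0.014)²·(0.035)·(0.0056) / ((0.011)³·(0.015)·(0.55)) = 3.5
Qc = 3.5 = Kc; the system is at equilibrium.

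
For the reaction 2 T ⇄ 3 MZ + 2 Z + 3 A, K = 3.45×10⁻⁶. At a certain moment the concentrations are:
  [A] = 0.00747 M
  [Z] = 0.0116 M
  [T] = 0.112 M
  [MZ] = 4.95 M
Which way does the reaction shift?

forward (toward products)

Q = [MZ]³·[Z]²·[A]³ / [T]² = (4.95)³·(0.0116)²·(0.00747)³ / (0.112)² = 5.42×10⁻⁷
Q = 5.42×10⁻⁷ < K = 3.45×10⁻⁶, so the forward reaction proceeds.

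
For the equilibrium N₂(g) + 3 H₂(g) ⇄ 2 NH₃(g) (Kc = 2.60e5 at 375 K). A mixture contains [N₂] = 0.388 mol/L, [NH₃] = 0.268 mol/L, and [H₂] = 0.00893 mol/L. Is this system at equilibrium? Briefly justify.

yes, at equilibrium

Qc = [NH₃]² / ([N₂]·[H₂]³) = (0.268)² / ((0.388)·(0.00893)³) = 2.60e5
Qc = 2.60e5 = Kc; the system is at equilibrium.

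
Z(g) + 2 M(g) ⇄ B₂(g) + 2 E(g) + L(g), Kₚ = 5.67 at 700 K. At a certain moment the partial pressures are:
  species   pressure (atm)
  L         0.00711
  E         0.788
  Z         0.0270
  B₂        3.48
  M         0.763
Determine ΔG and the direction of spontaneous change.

Qₚ = P(B₂)·P(E)²·P(L) / (P(Z)·P(M)²) = (3.48)·(0.788)²·(0.00711) / ((0.0270)·(0.763)²) = 0.977
ΔG = RT ln(Qₚ/Kₚ) = (8.314 J mol⁻¹ K⁻¹)(700 K) × ln(0.977/5.67)
   = (5.820 kJ/mol)(-1.758) = -10.2 kJ/mol
ΔG < 0, so the forward reaction is spontaneous (proceeds forward).

ΔG = -10.2 kJ/mol; the forward reaction is spontaneous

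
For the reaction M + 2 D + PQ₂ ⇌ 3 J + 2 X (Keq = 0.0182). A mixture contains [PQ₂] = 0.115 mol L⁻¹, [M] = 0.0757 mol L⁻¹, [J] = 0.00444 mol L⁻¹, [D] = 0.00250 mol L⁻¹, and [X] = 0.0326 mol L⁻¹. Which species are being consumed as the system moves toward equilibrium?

Q = [J]³·[X]² / ([M]·[D]²·[PQ₂]) = (0.00444)³·(0.0326)² / ((0.0757)·(0.00250)²·(0.115)) = 0.00171
Q = 0.00171 < Keq = 0.0182: net forward reaction.

M, D, PQ₂ (reactants)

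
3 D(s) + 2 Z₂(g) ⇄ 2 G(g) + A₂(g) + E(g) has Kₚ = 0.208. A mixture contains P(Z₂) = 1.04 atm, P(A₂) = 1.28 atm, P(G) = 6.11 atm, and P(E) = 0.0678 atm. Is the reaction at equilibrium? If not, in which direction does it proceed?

toward reactants

(D is a pure solid — omitted from Qₚ.)
Qₚ = P(G)²·P(A₂)·P(E) / P(Z₂)² = (6.11)²·(1.28)·(0.0678) / (1.04)² = 3.00
Qₚ = 3.00 > Kₚ = 0.208, so the reverse reaction proceeds.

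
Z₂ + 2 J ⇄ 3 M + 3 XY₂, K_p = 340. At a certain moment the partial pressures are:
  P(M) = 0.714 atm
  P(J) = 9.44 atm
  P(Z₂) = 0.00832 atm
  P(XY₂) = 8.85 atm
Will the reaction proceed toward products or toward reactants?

Q_p = P(M)³·P(XY₂)³ / (P(Z₂)·P(J)²) = (0.714)³·(8.85)³ / ((0.00832)·(9.44)²) = 340
Q_p = 340 = K_p, so the system is already at equilibrium.

no net change (already at equilibrium)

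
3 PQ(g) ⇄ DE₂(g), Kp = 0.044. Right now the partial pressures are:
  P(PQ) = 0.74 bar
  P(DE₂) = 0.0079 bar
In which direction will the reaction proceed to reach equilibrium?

Qp = P(DE₂) / P(PQ)³ = (0.0079) / (0.74)³ = 0.019
Qp = 0.019 < Kp = 0.044, so the forward reaction proceeds.

to the right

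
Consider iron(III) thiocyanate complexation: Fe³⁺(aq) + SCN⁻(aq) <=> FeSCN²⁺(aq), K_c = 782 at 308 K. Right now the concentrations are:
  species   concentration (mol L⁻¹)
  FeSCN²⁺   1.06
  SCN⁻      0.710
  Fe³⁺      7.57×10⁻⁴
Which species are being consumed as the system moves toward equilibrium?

FeSCN²⁺ (products)

Q_c = [FeSCN²⁺] / ([Fe³⁺]·[SCN⁻]) = (1.06) / ((7.57×10⁻⁴)·(0.710)) = 1970
Q_c = 1970 > K_c = 782: net reverse reaction.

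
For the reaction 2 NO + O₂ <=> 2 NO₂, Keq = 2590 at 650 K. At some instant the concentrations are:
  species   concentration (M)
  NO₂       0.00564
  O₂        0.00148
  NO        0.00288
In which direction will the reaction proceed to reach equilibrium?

Q = [NO₂]² / ([NO]²·[O₂]) = (0.00564)² / ((0.00288)²·(0.00148)) = 2590
Q = 2590 = Keq, so the system is already at equilibrium.

neither direction; the system is at equilibrium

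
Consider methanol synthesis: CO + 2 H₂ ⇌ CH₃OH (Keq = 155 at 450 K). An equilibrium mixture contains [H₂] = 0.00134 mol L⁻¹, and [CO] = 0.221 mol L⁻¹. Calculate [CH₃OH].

[CH₃OH] = 6.15×10⁻⁵ mol L⁻¹

At equilibrium, Keq = [CH₃OH] / ([CO]·[H₂]²) = 155.
([CH₃OH]) / ((0.221)·(0.00134)²) = 155
[CH₃OH] = 6.15×10⁻⁵ mol L⁻¹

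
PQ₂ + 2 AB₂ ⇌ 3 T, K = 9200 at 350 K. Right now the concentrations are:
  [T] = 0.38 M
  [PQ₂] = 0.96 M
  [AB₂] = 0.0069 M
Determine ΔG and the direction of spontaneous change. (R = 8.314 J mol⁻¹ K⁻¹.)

Q = [T]³ / ([PQ₂]·[AB₂]²) = (0.38)³ / ((0.96)·(0.0069)²) = 1200
ΔG = RT ln(Q/K) = (8.314 J mol⁻¹ K⁻¹)(350 K) × ln(1200/9200)
   = (2.910 kJ/mol)(-2.037) = -5.93 kJ/mol
ΔG < 0, so the forward reaction is spontaneous (proceeds forward).

ΔG = -5.93 kJ/mol; the forward reaction is spontaneous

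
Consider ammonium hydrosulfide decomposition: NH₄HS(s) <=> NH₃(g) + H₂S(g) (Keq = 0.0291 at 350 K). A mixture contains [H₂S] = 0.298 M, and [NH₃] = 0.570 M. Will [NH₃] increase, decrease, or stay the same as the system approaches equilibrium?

(NH₄HS is a pure solid — omitted from Q.)
Q = [NH₃]·[H₂S] = (0.570)·(0.298) = 0.170
Q = 0.170 > Keq = 0.0291: net reverse reaction.
NH₃ is a product, so it decreases.

decrease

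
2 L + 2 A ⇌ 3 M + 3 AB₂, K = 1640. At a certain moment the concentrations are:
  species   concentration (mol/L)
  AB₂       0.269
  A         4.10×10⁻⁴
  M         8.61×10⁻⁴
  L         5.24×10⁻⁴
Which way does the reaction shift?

to the right

Q = [M]³·[AB₂]³ / ([L]²·[A]²) = (8.61×10⁻⁴)³·(0.269)³ / ((5.24×10⁻⁴)²·(4.10×10⁻⁴)²) = 269
Q = 269 < K = 1640, so the forward reaction proceeds.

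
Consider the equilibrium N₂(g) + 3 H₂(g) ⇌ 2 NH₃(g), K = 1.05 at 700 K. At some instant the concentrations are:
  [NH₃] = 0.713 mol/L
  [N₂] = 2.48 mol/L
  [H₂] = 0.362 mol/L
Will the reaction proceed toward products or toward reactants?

Q = [NH₃]² / ([N₂]·[H₂]³) = (0.713)² / ((2.48)·(0.362)³) = 4.32
Q = 4.32 > K = 1.05, so the reverse reaction proceeds.

toward reactants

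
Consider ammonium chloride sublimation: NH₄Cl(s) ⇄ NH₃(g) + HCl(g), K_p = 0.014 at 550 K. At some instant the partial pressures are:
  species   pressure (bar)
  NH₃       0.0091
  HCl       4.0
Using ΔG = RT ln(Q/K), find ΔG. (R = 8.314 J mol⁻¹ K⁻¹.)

ΔG = 4.37 kJ/mol

(NH₄Cl is a pure solid — omitted from Q_p.)
Q_p = P(NH₃)·P(HCl) = (0.0091)·(4.0) = 0.0364
ΔG = RT ln(Q_p/K_p) = (8.314 J mol⁻¹ K⁻¹)(550 K) × ln(0.0364/0.014)
   = (4.573 kJ/mol)(0.9555) = 4.37 kJ/mol
ΔG > 0, so the forward reaction is non-spontaneous (proceeds in reverse).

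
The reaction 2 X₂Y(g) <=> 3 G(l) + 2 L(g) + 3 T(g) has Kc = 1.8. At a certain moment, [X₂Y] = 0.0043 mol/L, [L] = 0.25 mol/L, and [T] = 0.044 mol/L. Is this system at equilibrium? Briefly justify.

(G is a pure liquid — omitted from Qc.)
Qc = [L]²·[T]³ / [X₂Y]² = (0.25)²·(0.044)³ / (0.0043)² = 0.29
Qc = 0.29 < Kc = 1.8: net forward reaction.

no; Q < K, reaction proceeds forward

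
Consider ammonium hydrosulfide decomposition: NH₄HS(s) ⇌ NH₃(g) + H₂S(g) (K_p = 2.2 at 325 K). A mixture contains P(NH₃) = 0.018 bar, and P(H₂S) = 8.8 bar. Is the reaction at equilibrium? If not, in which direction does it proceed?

toward products

(NH₄HS is a pure solid — omitted from Q_p.)
Q_p = P(NH₃)·P(H₂S) = (0.018)·(8.8) = 0.16
Q_p = 0.16 < K_p = 2.2, so the forward reaction proceeds.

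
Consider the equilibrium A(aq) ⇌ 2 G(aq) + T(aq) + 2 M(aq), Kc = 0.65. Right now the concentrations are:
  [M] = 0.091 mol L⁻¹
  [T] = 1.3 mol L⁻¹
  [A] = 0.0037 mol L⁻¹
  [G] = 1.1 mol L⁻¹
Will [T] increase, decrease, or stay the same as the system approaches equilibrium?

decrease

Qc = [G]²·[T]·[M]² / [A] = (1.1)²·(1.3)·(0.091)² / (0.0037) = 3.5
Qc = 3.5 > Kc = 0.65: net reverse reaction.
T is a product, so it decreases.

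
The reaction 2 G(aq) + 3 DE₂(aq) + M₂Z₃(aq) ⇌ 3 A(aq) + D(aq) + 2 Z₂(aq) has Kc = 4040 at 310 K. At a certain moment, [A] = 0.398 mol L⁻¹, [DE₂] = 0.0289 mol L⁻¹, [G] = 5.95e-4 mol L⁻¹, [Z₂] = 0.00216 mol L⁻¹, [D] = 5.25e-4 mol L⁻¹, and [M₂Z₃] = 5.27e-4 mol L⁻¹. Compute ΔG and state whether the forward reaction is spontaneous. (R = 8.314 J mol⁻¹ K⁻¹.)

ΔG = 5.51 kJ/mol; the forward reaction is non-spontaneous

Qc = [A]³·[D]·[Z₂]² / ([G]²·[DE₂]³·[M₂Z₃]) = (0.398)³·(5.25e-4)·(0.00216)² / ((5.95e-4)²·(0.0289)³·(5.27e-4)) = 34300
ΔG = RT ln(Qc/Kc) = (8.314 J mol⁻¹ K⁻¹)(310 K) × ln(34300/4040)
   = (2.577 kJ/mol)(2.139) = 5.51 kJ/mol
ΔG > 0, so the forward reaction is non-spontaneous (proceeds in reverse).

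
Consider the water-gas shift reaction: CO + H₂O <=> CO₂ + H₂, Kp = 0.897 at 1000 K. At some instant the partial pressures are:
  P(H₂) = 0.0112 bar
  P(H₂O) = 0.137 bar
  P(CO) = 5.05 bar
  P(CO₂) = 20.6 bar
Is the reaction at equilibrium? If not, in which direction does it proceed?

Qp = P(CO₂)·P(H₂) / (P(CO)·P(H₂O)) = (20.6)·(0.0112) / ((5.05)·(0.137)) = 0.333
Qp = 0.333 < Kp = 0.897, so the forward reaction proceeds.

to the right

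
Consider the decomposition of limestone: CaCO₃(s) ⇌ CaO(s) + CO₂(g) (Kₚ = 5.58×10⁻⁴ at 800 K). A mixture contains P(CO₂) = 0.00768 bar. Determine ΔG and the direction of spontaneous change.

ΔG = 17.4 kJ/mol; the forward reaction is non-spontaneous

(CaCO₃, CaO are pure solids — omitted from Qₚ.)
Qₚ = P(CO₂) = 0.00768
ΔG = RT ln(Qₚ/Kₚ) = (8.314 J mol⁻¹ K⁻¹)(800 K) × ln(0.00768/5.58×10⁻⁴)
   = (6.651 kJ/mol)(2.622) = 17.4 kJ/mol
ΔG > 0, so the forward reaction is non-spontaneous (proceeds in reverse).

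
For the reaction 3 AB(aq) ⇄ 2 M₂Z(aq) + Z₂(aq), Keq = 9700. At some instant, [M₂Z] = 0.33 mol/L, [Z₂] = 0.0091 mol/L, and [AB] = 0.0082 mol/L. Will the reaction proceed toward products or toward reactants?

toward products

Q = [M₂Z]²·[Z₂] / [AB]³ = (0.33)²·(0.0091) / (0.0082)³ = 1800
Q = 1800 < Keq = 9700, so the forward reaction proceeds.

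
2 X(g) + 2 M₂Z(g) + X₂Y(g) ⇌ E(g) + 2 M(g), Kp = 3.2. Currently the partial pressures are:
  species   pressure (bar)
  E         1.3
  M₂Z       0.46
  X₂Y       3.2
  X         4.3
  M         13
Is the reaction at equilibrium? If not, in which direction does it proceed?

Qp = P(E)·P(M)² / (P(X)²·P(M₂Z)²·P(X₂Y)) = (1.3)·(13)² / ((4.3)²·(0.46)²·(3.2)) = 18
Qp = 18 > Kp = 3.2, so the reverse reaction proceeds.

reverse (toward reactants)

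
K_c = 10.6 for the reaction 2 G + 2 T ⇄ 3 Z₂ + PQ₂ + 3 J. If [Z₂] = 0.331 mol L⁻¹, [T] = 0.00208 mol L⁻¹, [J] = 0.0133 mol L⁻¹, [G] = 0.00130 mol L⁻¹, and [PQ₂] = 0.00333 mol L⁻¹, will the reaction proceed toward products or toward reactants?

Q_c = [Z₂]³·[PQ₂]·[J]³ / ([G]²·[T]²) = (0.331)³·(0.00333)·(0.0133)³ / ((0.00130)²·(0.00208)²) = 38.9
Q_c = 38.9 > K_c = 10.6, so the reverse reaction proceeds.

toward reactants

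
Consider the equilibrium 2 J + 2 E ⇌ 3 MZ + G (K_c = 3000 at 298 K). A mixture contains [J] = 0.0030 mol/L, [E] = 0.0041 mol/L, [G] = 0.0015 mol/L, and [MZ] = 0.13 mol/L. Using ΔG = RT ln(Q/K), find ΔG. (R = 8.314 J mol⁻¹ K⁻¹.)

ΔG = 4.91 kJ/mol

Q_c = [MZ]³·[G] / ([J]²·[E]²) = (0.13)³·(0.0015) / ((0.0030)²·(0.0041)²) = 21800
ΔG = RT ln(Q_c/K_c) = (8.314 J mol⁻¹ K⁻¹)(298 K) × ln(21800/3000)
   = (2.478 kJ/mol)(1.983) = 4.91 kJ/mol
ΔG > 0, so the forward reaction is non-spontaneous (proceeds in reverse).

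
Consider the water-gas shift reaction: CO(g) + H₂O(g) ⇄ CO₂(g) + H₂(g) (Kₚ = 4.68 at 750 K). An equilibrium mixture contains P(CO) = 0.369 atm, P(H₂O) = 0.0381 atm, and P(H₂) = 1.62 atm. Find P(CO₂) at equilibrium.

P(CO₂) = 0.0406 atm

At equilibrium, Kₚ = P(CO₂)·P(H₂) / (P(CO)·P(H₂O)) = 4.68.
(P(CO₂))·(1.62) / ((0.369)·(0.0381)) = 4.68
P(CO₂) = 0.0406 atm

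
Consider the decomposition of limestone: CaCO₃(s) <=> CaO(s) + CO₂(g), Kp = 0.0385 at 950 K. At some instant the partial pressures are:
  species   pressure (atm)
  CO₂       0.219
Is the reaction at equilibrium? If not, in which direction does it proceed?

reverse (toward reactants)

(CaCO₃, CaO are pure solids — omitted from Qp.)
Qp = P(CO₂) = 0.219
Qp = 0.219 > Kp = 0.0385, so the reverse reaction proceeds.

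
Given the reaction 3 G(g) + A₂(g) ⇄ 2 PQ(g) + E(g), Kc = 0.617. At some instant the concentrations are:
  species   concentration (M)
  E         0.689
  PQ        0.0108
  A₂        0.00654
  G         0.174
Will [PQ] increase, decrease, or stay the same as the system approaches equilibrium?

Qc = [PQ]²·[E] / ([G]³·[A₂]) = (0.0108)²·(0.689) / ((0.174)³·(0.00654)) = 2.33
Qc = 2.33 > Kc = 0.617: net reverse reaction.
PQ is a product, so it decreases.

decrease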